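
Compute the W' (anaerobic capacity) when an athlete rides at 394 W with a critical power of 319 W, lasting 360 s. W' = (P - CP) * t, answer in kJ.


Above-CP power = 75 W
Duration = 360 s
W' = 75 * 360 = 27000 J
Convert: 27000 / 1000 = 27.0 kJ

27.0 kJ


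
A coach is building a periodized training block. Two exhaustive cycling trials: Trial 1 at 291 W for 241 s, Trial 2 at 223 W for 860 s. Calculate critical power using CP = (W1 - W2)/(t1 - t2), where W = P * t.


W1 = 291 * 241 = 70131 J
W2 = 223 * 860 = 191780 J
CP = (70131 - 191780) / (241 - 860)
= -121649 / -619
= 196.53 W

196.53 W


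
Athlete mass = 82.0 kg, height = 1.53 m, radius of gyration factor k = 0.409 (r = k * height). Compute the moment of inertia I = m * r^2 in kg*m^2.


r = k * height = 0.409 * 1.53 = 0.62577 m
r^2 = 0.62577^2 = 0.391588
I = 82.0 * 0.391588 = 32.11 kg*m^2

32.11 kg*m^2


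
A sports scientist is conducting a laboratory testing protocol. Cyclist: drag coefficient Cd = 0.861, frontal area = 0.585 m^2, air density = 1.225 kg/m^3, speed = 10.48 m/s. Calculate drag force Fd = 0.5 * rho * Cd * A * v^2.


v^2 = 10.48^2 = 109.8304
Fd = 0.5 * 1.225 * 0.861 * 0.585 * 109.8304
= 33.883 N

33.883 N


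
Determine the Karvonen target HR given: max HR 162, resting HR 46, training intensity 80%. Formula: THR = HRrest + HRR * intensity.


HRR = HRmax - HRrest = 162 - 46 = 116
THR = 46 + 116 * 0.8
= 138.8 bpm

138.8 bpm


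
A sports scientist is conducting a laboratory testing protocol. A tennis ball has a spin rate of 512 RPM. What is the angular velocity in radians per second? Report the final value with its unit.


Convert RPM to rad/s: multiply by 2*pi and divide by 60
omega = 512 * 2 * pi / 60
= 53.617 rad/s

53.617 rad/s


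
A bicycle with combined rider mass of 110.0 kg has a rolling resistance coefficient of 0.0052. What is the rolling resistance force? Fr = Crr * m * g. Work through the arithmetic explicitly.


Fr = 0.0052 * 110.0 * 9.81
= 0.572 * 9.81
= 5.611 N

5.611 N


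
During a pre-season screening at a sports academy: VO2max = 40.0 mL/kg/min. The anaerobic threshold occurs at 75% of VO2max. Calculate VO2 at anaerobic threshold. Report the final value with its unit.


AT fraction = 75 / 100 = 0.75
AT VO2 = 40.0 * 0.75
= 30.0 mL/kg/min

30.0 mL/kg/min


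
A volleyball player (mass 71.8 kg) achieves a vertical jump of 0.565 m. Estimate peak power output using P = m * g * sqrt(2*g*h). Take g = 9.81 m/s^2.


2 * g * h = 2 * 9.81 * 0.565 = 11.0853
sqrt(11.0853) = 3.329459 m/s
P = 71.8 * 9.81 * 3.329459 = 2345.13 W

2345.13 W


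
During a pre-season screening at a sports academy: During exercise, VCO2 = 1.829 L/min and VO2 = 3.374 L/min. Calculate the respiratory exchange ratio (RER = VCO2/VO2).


RER = VCO2 / VO2
= 1.829 / 3.374
= 0.5421

0.5421


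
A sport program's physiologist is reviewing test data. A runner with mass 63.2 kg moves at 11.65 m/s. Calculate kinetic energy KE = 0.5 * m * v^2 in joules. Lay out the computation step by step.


v^2 = 11.65^2 = 135.7225
KE = 0.5 * 63.2 * 135.7225
= 4288.83 J

4288.83 J


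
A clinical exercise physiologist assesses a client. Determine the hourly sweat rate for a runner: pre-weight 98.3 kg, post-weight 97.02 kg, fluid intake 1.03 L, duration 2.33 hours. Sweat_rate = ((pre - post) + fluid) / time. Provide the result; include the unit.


Mass lost = 98.3 - 97.02 = 1.28 kg
Add fluid consumed: 1.28 + 1.03 = 2.31 L total sweat
Sweat rate = 2.31 / 2.33 = 0.991 L/h

0.991 L/h


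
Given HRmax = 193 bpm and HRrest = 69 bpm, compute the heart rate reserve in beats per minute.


Heart rate reserve = maximum HR minus resting HR
HRR = 193 - 69 = 124 bpm

124 bpm


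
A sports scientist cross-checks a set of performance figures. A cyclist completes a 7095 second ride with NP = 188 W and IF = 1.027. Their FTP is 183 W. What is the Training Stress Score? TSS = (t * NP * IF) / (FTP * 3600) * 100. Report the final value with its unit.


t * NP * IF = 7095 * 188 * 1.027 = 1369874.22
FTP * 3600 = 658800
TSS = (1369874.22 / 658800) * 100 = 207.93

207.93 TSS


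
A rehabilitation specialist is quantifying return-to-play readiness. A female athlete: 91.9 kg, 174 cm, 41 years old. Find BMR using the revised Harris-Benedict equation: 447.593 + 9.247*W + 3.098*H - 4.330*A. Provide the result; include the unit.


Intercept = 447.593
Weight contribution = 9.247 * 91.9 = 849.7993
Height contribution = 3.098 * 174 = 539.052
Age contribution = 4.33 * 41 = 177.53
BMR = 447.593 + 849.7993 + 539.052 - 177.53
= 1658.91 kcal/day

1658.91 kcal/day


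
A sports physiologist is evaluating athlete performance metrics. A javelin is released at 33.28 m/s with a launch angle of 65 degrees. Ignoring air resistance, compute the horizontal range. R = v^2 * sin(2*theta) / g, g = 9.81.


Launch speed squared = 1107.5584
sin(2 * 65 deg) = 0.766044
Range = 1107.5584 * 0.766044 / 9.81
= 86.487 m

86.487 m


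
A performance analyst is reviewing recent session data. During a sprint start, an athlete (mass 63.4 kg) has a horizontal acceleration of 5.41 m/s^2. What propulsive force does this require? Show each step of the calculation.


Propulsive force = mass * acceleration
= 63.4 kg * 5.41 m/s^2
= 342.99 N

342.99 N


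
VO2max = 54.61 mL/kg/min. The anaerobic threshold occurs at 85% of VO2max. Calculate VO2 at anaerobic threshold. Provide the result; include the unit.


AT fraction = 85 / 100 = 0.85
AT VO2 = 54.61 * 0.85
= 46.42 mL/kg/min

46.42 mL/kg/min


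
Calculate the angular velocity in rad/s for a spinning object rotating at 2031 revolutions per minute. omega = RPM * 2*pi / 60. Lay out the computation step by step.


omega = RPM * 2*pi / 60
= 2031 * 6.28318531 / 60
= 212.686 rad/s

212.686 rad/s


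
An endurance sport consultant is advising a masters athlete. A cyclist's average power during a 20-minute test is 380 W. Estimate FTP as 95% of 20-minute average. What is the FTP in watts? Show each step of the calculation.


FTP = 20-min power * 0.95
= 380 * 0.95
= 361.0 W

361.0 W


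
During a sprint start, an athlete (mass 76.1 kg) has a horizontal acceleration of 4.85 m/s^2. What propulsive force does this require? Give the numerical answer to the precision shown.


Propulsive force = mass * acceleration
= 76.1 kg * 4.85 m/s^2
= 369.09 N

369.09 N


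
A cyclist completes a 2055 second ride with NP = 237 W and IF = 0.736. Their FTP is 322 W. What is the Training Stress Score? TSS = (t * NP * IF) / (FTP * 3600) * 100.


t * NP * IF = 2055 * 237 * 0.736 = 358457.76
FTP * 3600 = 1159200
TSS = (358457.76 / 1159200) * 100 = 30.92

30.92 TSS


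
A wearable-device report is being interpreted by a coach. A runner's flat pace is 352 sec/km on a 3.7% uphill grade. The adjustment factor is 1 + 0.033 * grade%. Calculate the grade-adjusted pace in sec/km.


Factor = 1 + 0.033 * 3.7 = 1.1221
Adjusted pace = 352 * 1.1221
= 394.98 sec/km

394.98 s/km


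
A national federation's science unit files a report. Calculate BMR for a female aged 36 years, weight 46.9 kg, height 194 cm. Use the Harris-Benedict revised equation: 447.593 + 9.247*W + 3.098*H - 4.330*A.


Substituting values:
W term = 9.247 * 46.9 = 433.6843
H term = 3.098 * 194 = 601.012
A term = 4.330 * 36 = 155.88
BMR = 1326.41 kcal/day

1326.41 kcal/day


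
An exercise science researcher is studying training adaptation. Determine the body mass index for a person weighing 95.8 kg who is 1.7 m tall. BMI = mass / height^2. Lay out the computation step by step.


BMI = mass / height^2
= 95.8 / 1.7^2
= 95.8 / 2.89
= 33.15 kg/m^2

33.15 kg/m^2


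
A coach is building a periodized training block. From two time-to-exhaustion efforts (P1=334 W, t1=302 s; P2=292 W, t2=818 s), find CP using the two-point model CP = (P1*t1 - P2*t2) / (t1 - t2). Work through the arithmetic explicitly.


Work in trial 1 = 100868 J
Work in trial 2 = 238856 J
Delta work = -137988 J
Delta time = -516 s
CP = -137988 / -516 = 267.42 W

267.42 W


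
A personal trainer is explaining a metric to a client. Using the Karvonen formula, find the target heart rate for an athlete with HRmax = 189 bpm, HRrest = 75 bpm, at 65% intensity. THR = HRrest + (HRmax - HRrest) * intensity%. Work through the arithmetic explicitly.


HRR = 189 - 75 = 114
THR = 75 + 114 * 0.65
= 75 + 74.1
= 149.1 bpm

149.1 bpm


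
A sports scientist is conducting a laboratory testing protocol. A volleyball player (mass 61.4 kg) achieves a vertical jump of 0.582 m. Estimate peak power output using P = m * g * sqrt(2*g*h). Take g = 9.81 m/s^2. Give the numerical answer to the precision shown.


2 * g * h = 2 * 9.81 * 0.582 = 11.41884
sqrt(11.41884) = 3.379177 m/s
P = 61.4 * 9.81 * 3.379177 = 2035.39 W

2035.39 W


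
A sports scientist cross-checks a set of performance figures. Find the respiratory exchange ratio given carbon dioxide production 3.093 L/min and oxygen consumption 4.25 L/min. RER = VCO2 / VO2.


VCO2 = 3.093 L/min
VO2 = 4.25 L/min
RER = 3.093 / 4.25 = 0.7278

0.7278


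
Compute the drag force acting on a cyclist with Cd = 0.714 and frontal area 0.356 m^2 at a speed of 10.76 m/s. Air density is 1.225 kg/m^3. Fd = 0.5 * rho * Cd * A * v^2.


Step 1: v^2 = 115.7776
Step 2: Fd = 0.5 * 1.225 * 0.714 * 0.356 * 115.7776
= 18.025 N

18.025 N


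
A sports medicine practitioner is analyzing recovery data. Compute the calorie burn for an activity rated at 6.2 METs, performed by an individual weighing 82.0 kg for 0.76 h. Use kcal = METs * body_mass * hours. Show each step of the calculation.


Product of METs and mass = 6.2 * 82.0 = 508.4
Total kcal = 508.4 * 0.76 = 386.38 kcal

386.38 kcal


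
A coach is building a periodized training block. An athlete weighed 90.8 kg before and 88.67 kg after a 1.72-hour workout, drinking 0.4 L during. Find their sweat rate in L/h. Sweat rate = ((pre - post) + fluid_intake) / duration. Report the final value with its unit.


Body mass change = 2.13 kg
Total sweat loss = 2.13 + 0.4 = 2.53 L
Rate = 2.53 / 1.72 = 1.471 L/h

1.471 L/h


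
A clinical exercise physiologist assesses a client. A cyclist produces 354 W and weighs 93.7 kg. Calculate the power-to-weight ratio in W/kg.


P/W = power / mass
= 354 / 93.7
= 3.778 W/kg

3.778 W/kg


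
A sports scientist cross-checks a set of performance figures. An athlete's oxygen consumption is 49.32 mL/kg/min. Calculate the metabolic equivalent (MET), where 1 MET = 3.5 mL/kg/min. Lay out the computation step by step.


MET = VO2 / 3.5
= 49.32 / 3.5
= 14.09 METs

14.09 METs


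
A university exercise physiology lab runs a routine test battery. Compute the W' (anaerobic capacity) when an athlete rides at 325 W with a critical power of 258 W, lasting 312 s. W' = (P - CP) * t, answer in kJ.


Above-CP power = 67 W
Duration = 312 s
W' = 67 * 312 = 20904 J
Convert: 20904 / 1000 = 20.904 kJ

20.904 kJ


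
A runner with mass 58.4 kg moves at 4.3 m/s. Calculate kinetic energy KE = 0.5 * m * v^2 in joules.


v^2 = 4.3^2 = 18.49
KE = 0.5 * 58.4 * 18.49
= 539.91 J

539.91 J


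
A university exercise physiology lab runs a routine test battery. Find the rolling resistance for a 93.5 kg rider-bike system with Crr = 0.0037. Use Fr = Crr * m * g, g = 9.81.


m * g = 93.5 * 9.81 = 917.235 N
Fr = 0.0037 * 917.235 = 3.394 N

3.394 N


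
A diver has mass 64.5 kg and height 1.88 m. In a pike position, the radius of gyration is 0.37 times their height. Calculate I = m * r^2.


r = 0.37 * 1.88 = 0.6956 m
I = m * r^2 = 64.5 * 0.483859 = 31.209 kg*m^2

31.209 kg*m^2


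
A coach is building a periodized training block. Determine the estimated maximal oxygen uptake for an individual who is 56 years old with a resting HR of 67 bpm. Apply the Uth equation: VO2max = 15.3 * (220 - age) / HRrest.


HRmax = 220 - 56 = 164
VO2max = 15.3 * (164 / 67)
= 15.3 * 2.4478
= 37.45 mL/kg/min

37.45 mL/kg/min


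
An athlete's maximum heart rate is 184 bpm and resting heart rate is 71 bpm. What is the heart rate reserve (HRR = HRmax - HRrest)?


HRR = HRmax - HRrest
= 184 - 71
= 113 bpm

113 bpm


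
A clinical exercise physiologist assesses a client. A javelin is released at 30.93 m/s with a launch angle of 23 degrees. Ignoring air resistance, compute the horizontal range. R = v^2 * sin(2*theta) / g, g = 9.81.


Launch speed squared = 956.6649
sin(2 * 23 deg) = 0.71934
Range = 956.6649 * 0.71934 / 9.81
= 70.15 m

70.15 m


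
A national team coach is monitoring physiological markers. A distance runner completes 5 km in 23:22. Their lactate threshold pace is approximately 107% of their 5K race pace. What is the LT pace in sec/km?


Convert to seconds: 23 min 22 s = 1402 s
Pace per km = 1402 / 5 = 280.4 s/km
LT pace = 280.4 * 1.07 = 300.03 s/km

300.03 s/km


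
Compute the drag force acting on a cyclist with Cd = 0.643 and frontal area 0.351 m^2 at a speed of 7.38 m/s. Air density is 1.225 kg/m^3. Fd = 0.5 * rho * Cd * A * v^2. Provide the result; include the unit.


Step 1: v^2 = 54.4644
Step 2: Fd = 0.5 * 1.225 * 0.643 * 0.351 * 54.4644
= 7.529 N

7.529 N


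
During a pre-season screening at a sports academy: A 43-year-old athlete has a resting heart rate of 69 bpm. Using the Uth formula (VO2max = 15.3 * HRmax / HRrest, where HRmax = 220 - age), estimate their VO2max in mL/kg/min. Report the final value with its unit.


HRmax = 220 - 43 = 177 bpm
Ratio = HRmax / HRrest = 177 / 69 = 2.5652
VO2max = 15.3 * 2.5652 = 39.25 mL/kg/min

39.25 mL/kg/min


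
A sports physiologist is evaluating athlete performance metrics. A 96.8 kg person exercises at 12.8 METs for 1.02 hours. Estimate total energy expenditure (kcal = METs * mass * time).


Energy = METs * mass(kg) * time(h)
= 12.8 * 96.8 * 1.02
= 1263.82 kcal

1263.82 kcal


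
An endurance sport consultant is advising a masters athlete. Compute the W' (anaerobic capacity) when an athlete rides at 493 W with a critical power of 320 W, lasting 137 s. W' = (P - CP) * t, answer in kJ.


Above-CP power = 173 W
Duration = 137 s
W' = 173 * 137 = 23701 J
Convert: 23701 / 1000 = 23.701 kJ

23.701 kJ


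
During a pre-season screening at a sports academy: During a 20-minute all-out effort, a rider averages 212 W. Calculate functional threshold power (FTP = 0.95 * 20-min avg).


FTP = 0.95 * 212
= 201.4 W

201.4 W


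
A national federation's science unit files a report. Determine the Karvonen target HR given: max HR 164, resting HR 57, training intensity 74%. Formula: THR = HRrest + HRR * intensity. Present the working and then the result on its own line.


HRR = HRmax - HRrest = 164 - 57 = 107
THR = 57 + 107 * 0.74
= 136.18 bpm

136.18 bpm


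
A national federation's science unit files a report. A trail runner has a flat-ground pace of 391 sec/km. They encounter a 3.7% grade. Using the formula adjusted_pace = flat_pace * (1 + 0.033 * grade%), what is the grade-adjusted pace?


Grade factor = 1 + 0.033 * 3.7 = 1.1221
Adjusted = 391 * 1.1221 = 438.74 sec/km

438.74 s/km


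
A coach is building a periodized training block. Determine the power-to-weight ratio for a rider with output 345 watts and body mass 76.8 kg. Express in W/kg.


P/W = 345 / 76.8 = 4.492 W/kg

4.492 W/kg


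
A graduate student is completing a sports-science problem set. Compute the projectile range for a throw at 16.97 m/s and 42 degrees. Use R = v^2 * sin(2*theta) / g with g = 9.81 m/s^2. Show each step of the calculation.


Two times the angle = 84 degrees
sin(84) = 0.994522
R = 287.9809 * 0.994522 / 9.81 = 29.195 m

29.195 m


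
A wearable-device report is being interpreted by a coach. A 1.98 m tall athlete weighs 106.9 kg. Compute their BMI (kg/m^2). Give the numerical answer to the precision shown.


height^2 = 3.9204 m^2
BMI = 106.9 / 3.9204 = 27.27 kg/m^2

27.27 kg/m^2


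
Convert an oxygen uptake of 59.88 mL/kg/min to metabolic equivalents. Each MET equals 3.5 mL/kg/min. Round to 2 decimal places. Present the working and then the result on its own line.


One MET = 3.5 mL/kg/min
Number of METs = 59.88 / 3.5
= 17.11 METs

17.11 METs


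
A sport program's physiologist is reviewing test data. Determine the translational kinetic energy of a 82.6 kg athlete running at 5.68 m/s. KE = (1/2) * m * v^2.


KE = 0.5 * m * v^2
= 0.5 * 82.6 * 5.68^2
= 0.5 * 82.6 * 32.2624
= 1332.44 J

1332.44 J


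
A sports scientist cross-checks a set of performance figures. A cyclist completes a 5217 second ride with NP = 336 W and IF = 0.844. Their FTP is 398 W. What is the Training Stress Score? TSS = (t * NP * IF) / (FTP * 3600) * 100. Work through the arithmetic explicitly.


t * NP * IF = 5217 * 336 * 0.844 = 1479457.728
FTP * 3600 = 1432800
TSS = (1479457.728 / 1432800) * 100 = 103.26

103.26 TSS


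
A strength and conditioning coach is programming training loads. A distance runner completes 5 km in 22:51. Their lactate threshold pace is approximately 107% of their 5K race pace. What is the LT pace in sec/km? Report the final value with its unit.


Convert to seconds: 22 min 51 s = 1371 s
Pace per km = 1371 / 5 = 274.2 s/km
LT pace = 274.2 * 1.07 = 293.39 s/km

293.39 s/km


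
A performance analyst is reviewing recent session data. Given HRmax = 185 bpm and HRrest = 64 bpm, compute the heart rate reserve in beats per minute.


Heart rate reserve = maximum HR minus resting HR
HRR = 185 - 64 = 121 bpm

121 bpm


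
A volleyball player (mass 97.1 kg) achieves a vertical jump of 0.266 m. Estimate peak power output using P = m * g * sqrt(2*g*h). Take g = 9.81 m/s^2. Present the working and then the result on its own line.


2 * g * h = 2 * 9.81 * 0.266 = 5.21892
sqrt(5.21892) = 2.284496 m/s
P = 97.1 * 9.81 * 2.284496 = 2176.1 W

2176.1 W


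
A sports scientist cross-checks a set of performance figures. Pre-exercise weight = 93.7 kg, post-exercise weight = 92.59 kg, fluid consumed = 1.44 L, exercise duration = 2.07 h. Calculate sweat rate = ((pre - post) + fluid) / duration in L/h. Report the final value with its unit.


Weight loss = 93.7 - 92.59 = 1.11 kg (approx L)
Total sweat = 1.11 + 1.44 = 2.55 L
Sweat rate = 2.55 / 2.07 = 1.232 L/h

1.232 L/h


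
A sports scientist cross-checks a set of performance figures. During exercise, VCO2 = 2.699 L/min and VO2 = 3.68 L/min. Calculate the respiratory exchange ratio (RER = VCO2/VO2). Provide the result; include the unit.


RER = VCO2 / VO2
= 2.699 / 3.68
= 0.7334

0.7334


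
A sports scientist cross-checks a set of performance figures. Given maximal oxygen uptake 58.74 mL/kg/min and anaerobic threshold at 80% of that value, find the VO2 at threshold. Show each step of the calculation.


Percentage as decimal = 0.8
VO2 at AT = 58.74 * 0.8 = 46.99 mL/kg/min

46.99 mL/kg/min


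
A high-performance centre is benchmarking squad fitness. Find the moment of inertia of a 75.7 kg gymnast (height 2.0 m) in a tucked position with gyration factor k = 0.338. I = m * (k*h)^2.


Radius of gyration = 0.338 * 2.0 = 0.676 m
I = 75.7 * 0.676^2
= 75.7 * 0.456976
= 34.593 kg*m^2

34.593 kg*m^2


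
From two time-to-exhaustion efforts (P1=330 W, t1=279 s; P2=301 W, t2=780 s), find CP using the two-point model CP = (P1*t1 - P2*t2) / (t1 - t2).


Work in trial 1 = 92070 J
Work in trial 2 = 234780 J
Delta work = -142710 J
Delta time = -501 s
CP = -142710 / -501 = 284.85 W

284.85 W


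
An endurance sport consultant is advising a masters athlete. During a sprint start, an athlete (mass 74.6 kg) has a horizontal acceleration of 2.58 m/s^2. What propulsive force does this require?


Propulsive force = mass * acceleration
= 74.6 kg * 2.58 m/s^2
= 192.47 N

192.47 N


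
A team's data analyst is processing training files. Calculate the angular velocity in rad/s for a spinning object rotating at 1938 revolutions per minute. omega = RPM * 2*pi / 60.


omega = RPM * 2*pi / 60
= 1938 * 6.28318531 / 60
= 202.947 rad/s

202.947 rad/s


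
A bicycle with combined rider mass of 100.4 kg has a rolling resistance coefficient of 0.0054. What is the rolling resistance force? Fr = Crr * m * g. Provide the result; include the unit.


Fr = 0.0054 * 100.4 * 9.81
= 0.54216 * 9.81
= 5.319 N

5.319 N


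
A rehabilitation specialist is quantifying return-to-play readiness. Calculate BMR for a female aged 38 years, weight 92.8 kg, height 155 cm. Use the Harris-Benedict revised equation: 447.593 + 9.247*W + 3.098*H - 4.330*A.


Substituting values:
W term = 9.247 * 92.8 = 858.1216
H term = 3.098 * 155 = 480.19
A term = 4.330 * 38 = 164.54
BMR = 1621.36 kcal/day

1621.36 kcal/day


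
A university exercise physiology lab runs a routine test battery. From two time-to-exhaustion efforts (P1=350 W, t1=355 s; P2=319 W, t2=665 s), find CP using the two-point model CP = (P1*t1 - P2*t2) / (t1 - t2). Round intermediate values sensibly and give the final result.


Work in trial 1 = 124250 J
Work in trial 2 = 212135 J
Delta work = -87885 J
Delta time = -310 s
CP = -87885 / -310 = 283.5 W

283.5 W


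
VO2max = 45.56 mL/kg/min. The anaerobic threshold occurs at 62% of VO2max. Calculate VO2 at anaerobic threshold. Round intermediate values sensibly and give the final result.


AT fraction = 62 / 100 = 0.62
AT VO2 = 45.56 * 0.62
= 28.25 mL/kg/min

28.25 mL/kg/min


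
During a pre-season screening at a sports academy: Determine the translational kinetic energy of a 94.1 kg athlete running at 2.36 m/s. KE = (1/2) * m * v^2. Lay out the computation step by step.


KE = 0.5 * m * v^2
= 0.5 * 94.1 * 2.36^2
= 0.5 * 94.1 * 5.5696
= 262.05 J

262.05 J


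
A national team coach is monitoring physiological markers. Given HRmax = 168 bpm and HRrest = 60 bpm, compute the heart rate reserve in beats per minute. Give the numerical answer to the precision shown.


Heart rate reserve = maximum HR minus resting HR
HRR = 168 - 60 = 108 bpm

108 bpm


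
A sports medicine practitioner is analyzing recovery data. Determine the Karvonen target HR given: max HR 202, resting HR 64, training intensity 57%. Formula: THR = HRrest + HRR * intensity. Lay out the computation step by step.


HRR = HRmax - HRrest = 202 - 64 = 138
THR = 64 + 138 * 0.57
= 142.66 bpm

142.66 bpm


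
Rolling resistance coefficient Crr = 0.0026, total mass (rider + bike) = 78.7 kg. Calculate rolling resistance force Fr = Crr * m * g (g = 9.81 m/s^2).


Fr = Crr * m * g
= 0.0026 * 78.7 * 9.81
= 2.007 N

2.007 N


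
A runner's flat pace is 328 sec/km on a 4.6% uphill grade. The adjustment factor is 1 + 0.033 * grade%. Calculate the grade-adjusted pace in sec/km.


Factor = 1 + 0.033 * 4.6 = 1.1518
Adjusted pace = 328 * 1.1518
= 377.79 sec/km

377.79 s/km


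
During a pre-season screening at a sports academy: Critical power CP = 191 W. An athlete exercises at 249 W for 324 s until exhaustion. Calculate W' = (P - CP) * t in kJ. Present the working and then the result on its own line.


P - CP = 249 - 191 = 58 W
W' = 58 * 324 = 18792 J
= 18792 / 1000 = 18.792 kJ

18.792 kJ


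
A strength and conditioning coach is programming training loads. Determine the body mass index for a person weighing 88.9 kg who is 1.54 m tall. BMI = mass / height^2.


BMI = mass / height^2
= 88.9 / 1.54^2
= 88.9 / 2.3716
= 37.49 kg/m^2

37.49 kg/m^2


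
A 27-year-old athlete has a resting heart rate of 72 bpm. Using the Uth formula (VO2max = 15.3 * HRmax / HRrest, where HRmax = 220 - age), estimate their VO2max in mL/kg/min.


HRmax = 220 - 27 = 193 bpm
Ratio = HRmax / HRrest = 193 / 72 = 2.6806
VO2max = 15.3 * 2.6806 = 41.01 mL/kg/min

41.01 mL/kg/min


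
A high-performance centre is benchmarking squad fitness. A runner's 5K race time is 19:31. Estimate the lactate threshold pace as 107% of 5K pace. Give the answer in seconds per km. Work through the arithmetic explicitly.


Total race time = 19*60 + 31 = 1171 seconds
5K pace = 1171 / 5 = 234.2 sec/km
LT pace = 234.2 * 1.07 = 250.59 sec/km

250.59 s/km


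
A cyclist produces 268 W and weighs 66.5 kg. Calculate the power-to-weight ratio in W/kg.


P/W = power / mass
= 268 / 66.5
= 4.03 W/kg

4.03 W/kg


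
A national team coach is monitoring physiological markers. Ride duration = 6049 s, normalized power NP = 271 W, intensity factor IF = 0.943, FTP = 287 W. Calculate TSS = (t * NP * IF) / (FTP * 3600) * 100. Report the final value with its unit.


Numerator = 6049 * 271 * 0.943 = 1545840.097
Denominator = 287 * 3600 = 1033200
TSS = 1545840.097 / 1033200 * 100
= 149.62

149.62 TSS


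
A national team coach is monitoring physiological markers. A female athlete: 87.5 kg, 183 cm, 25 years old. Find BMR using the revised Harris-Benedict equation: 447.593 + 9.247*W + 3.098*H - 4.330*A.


Intercept = 447.593
Weight contribution = 9.247 * 87.5 = 809.1125
Height contribution = 3.098 * 183 = 566.934
Age contribution = 4.33 * 25 = 108.25
BMR = 447.593 + 809.1125 + 566.934 - 108.25
= 1715.39 kcal/day

1715.39 kcal/day


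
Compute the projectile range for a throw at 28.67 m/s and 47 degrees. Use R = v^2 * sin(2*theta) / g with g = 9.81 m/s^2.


Two times the angle = 94 degrees
sin(94) = 0.997564
R = 821.9689 * 0.997564 / 9.81 = 83.585 m

83.585 m


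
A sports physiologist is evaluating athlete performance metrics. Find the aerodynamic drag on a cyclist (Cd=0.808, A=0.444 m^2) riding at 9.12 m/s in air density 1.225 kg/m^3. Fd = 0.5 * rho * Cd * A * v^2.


Fd = 0.5 * 1.225 * 0.808 * 0.444 * 9.12^2
= 0.5 * 1.225 * 0.808 * 0.444 * 83.1744
= 18.276 N

18.276 N


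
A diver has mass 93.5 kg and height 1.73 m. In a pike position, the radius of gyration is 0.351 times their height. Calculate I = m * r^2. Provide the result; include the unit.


r = 0.351 * 1.73 = 0.60723 m
I = m * r^2 = 93.5 * 0.368728 = 34.476 kg*m^2

34.476 kg*m^2


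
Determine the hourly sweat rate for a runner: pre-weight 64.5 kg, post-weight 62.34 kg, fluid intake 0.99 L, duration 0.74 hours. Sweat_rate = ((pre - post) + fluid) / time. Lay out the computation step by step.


Mass lost = 64.5 - 62.34 = 2.16 kg
Add fluid consumed: 2.16 + 0.99 = 3.15 L total sweat
Sweat rate = 3.15 / 0.74 = 4.257 L/h

4.257 L/h


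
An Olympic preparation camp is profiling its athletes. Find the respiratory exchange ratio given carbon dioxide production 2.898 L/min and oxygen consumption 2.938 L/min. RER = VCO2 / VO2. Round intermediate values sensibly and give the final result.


VCO2 = 2.898 L/min
VO2 = 2.938 L/min
RER = 2.898 / 2.938 = 0.9864

0.9864


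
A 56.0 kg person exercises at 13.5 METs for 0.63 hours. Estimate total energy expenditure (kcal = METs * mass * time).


Energy = METs * mass(kg) * time(h)
= 13.5 * 56.0 * 0.63
= 476.28 kcal

476.28 kcal


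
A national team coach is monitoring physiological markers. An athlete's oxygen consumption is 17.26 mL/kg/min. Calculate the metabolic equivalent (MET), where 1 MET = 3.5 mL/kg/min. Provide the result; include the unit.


MET = VO2 / 3.5
= 17.26 / 3.5
= 4.93 METs

4.93 METs


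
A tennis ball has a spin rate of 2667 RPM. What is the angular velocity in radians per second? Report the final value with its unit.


Convert RPM to rad/s: multiply by 2*pi and divide by 60
omega = 2667 * 2 * pi / 60
= 279.288 rad/s

279.288 rad/s


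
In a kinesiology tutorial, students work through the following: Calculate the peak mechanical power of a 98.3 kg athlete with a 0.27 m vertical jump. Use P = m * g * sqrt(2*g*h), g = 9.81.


First, sqrt(2gh) = sqrt(2 * 9.81 * 0.27)
= sqrt(5.2974) = 2.301608 m/s
Power = 98.3 * 9.81 * 2.301608 = 2219.49 W

2219.49 W


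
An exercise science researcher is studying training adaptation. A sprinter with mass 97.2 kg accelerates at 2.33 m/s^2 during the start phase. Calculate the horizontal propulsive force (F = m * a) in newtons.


F = m * a
= 97.2 * 2.33
= 226.48 N

226.48 N


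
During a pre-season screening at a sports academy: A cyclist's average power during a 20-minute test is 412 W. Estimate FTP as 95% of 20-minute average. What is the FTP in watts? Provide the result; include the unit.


FTP = 20-min power * 0.95
= 412 * 0.95
= 391.4 W

391.4 W


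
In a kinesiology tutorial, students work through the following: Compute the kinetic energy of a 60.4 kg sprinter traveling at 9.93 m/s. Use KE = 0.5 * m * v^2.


Velocity squared = 98.6049
KE = 0.5 * 60.4 * 98.6049 = 2977.87 J

2977.87 J


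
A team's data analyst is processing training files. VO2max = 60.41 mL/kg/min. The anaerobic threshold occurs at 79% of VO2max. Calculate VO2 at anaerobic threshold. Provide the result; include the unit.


AT fraction = 79 / 100 = 0.79
AT VO2 = 60.41 * 0.79
= 47.72 mL/kg/min

47.72 mL/kg/min


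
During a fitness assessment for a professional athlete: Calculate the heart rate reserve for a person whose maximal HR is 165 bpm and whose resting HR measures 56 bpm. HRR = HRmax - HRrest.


HRmax = 165 bpm
HRrest = 56 bpm
HRR = 165 - 56 = 109 bpm

109 bpm


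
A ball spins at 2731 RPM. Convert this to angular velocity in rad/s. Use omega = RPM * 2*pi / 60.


omega = 2731 * 2 * pi / 60
= 2731 * 6.28318531 / 60
= 17159.379 / 60
= 285.99 rad/s

285.99 rad/s


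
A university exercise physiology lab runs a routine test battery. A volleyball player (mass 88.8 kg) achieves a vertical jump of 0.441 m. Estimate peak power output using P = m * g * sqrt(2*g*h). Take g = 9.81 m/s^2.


2 * g * h = 2 * 9.81 * 0.441 = 8.65242
sqrt(8.65242) = 2.9415 m/s
P = 88.8 * 9.81 * 2.9415 = 2562.42 W

2562.42 W


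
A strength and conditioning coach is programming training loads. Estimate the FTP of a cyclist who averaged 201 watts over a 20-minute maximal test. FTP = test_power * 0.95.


FTP = 201 * 0.95 = 190.95 W

190.95 W


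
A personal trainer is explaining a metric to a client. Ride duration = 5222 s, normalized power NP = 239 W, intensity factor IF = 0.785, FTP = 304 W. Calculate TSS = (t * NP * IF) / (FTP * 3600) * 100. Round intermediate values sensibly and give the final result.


Numerator = 5222 * 239 * 0.785 = 979725.53
Denominator = 304 * 3600 = 1094400
TSS = 979725.53 / 1094400 * 100
= 89.52

89.52 TSS


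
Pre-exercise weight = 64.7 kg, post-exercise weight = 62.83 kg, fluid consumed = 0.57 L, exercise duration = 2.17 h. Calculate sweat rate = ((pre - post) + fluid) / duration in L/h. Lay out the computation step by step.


Weight loss = 64.7 - 62.83 = 1.87 kg (approx L)
Total sweat = 1.87 + 0.57 = 2.44 L
Sweat rate = 2.44 / 2.17 = 1.124 L/h

1.124 L/h


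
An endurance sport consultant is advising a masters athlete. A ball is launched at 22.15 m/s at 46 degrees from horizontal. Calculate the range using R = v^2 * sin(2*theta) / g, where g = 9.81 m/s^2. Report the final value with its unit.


sin(2 * 46) = sin(92) = 0.999391
v^2 = 22.15^2 = 490.6225
R = 490.6225 * 0.999391 / 9.81
= 49.982 m

49.982 m


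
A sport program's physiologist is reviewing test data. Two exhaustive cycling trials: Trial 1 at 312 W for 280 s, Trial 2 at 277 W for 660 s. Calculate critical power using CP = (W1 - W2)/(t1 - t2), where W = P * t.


W1 = 312 * 280 = 87360 J
W2 = 277 * 660 = 182820 J
CP = (87360 - 182820) / (280 - 660)
= -95460 / -380
= 251.21 W

251.21 W


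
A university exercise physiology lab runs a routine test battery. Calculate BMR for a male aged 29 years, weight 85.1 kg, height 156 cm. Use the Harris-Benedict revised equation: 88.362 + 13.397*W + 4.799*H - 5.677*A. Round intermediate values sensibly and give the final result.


Substituting values:
W term = 13.397 * 85.1 = 1140.0847
H term = 4.799 * 156 = 748.644
A term = 5.677 * 29 = 164.633
BMR = 1812.46 kcal/day

1812.46 kcal/day


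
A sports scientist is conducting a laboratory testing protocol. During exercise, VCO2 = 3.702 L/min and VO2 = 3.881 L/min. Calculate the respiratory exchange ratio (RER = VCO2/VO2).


RER = VCO2 / VO2
= 3.702 / 3.881
= 0.9539

0.9539


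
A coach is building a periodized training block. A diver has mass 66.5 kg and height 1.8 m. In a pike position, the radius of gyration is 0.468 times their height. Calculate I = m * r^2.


r = 0.468 * 1.8 = 0.8424 m
I = m * r^2 = 66.5 * 0.709638 = 47.191 kg*m^2

47.191 kg*m^2


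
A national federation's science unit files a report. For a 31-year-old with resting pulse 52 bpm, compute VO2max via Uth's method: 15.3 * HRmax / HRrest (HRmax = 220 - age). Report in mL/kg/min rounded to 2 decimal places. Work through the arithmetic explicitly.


Step 1: HRmax = 220 - 31 = 189 bpm
Step 2: Ratio = 189 / 52 = 3.6346
Step 3: VO2max = 15.3 * 3.6346 = 55.61 mL/kg/min

55.61 mL/kg/min


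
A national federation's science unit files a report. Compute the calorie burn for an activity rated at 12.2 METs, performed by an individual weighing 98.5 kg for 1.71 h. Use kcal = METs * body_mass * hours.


Product of METs and mass = 12.2 * 98.5 = 1201.7
Total kcal = 1201.7 * 1.71 = 2054.91 kcal

2054.91 kcal


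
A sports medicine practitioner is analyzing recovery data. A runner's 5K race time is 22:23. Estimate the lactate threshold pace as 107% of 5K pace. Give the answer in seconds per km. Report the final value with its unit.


Total race time = 22*60 + 23 = 1343 seconds
5K pace = 1343 / 5 = 268.6 sec/km
LT pace = 268.6 * 1.07 = 287.4 sec/km

287.4 s/km


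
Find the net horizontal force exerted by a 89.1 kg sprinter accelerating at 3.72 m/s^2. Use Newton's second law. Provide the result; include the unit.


Newton's second law: F = m * a
F = 89.1 * 3.72 = 331.45 N

331.45 N


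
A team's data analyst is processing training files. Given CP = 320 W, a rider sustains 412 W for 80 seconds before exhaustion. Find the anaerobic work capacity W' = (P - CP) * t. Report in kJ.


Excess power = 412 - 320 = 92 W
Work above CP = 92 * 80 = 7360 J
W' = 7.36 kJ

7.36 kJ


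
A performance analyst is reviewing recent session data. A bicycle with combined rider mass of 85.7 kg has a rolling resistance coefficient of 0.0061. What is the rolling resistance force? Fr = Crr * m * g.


Fr = 0.0061 * 85.7 * 9.81
= 0.52277 * 9.81
= 5.128 N

5.128 N


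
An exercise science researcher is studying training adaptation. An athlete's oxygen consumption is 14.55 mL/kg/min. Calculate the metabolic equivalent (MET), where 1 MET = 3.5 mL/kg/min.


MET = VO2 / 3.5
= 14.55 / 3.5
= 4.16 METs

4.16 METs


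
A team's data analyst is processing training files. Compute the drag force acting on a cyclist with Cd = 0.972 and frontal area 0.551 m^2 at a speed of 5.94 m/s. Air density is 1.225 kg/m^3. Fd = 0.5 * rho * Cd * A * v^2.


Step 1: v^2 = 35.2836
Step 2: Fd = 0.5 * 1.225 * 0.972 * 0.551 * 35.2836
= 11.574 N

11.574 N


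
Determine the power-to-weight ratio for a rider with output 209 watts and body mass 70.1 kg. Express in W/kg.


P/W = 209 / 70.1 = 2.981 W/kg

2.981 W/kg


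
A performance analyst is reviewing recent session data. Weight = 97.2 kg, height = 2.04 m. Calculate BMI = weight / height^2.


height^2 = 2.04^2 = 4.1616
BMI = 97.2 / 4.1616 = 23.36 kg/m^2

23.36 kg/m^2


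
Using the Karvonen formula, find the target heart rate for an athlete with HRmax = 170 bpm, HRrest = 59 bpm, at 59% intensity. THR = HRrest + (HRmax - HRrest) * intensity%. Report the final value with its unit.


HRR = 170 - 59 = 111
THR = 59 + 111 * 0.59
= 59 + 65.49
= 124.49 bpm

124.49 bpm


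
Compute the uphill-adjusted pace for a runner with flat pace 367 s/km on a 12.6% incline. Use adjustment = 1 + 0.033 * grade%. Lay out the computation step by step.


Adjustment factor = 1 + 0.033 * 12.6 = 1.4158
Grade-adjusted pace = 367 * 1.4158 = 519.6 s/km

519.6 s/km


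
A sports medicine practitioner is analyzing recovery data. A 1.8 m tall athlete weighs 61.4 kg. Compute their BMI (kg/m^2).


height^2 = 3.24 m^2
BMI = 61.4 / 3.24 = 18.95 kg/m^2

18.95 kg/m^2


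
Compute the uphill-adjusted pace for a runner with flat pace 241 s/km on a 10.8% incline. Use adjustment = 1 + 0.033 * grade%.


Adjustment factor = 1 + 0.033 * 10.8 = 1.3564
Grade-adjusted pace = 241 * 1.3564 = 326.89 s/km

326.89 s/km


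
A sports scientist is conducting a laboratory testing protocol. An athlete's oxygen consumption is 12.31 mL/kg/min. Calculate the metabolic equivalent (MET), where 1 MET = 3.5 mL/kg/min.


MET = VO2 / 3.5
= 12.31 / 3.5
= 3.52 METs

3.52 METs


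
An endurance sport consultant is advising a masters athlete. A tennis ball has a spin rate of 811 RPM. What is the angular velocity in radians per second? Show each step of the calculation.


Convert RPM to rad/s: multiply by 2*pi and divide by 60
omega = 811 * 2 * pi / 60
= 84.928 rad/s

84.928 rad/s


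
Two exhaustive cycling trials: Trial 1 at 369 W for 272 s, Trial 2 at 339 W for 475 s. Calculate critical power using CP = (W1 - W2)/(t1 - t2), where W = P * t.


W1 = 369 * 272 = 100368 J
W2 = 339 * 475 = 161025 J
CP = (100368 - 161025) / (272 - 475)
= -60657 / -203
= 298.8 W

298.8 W


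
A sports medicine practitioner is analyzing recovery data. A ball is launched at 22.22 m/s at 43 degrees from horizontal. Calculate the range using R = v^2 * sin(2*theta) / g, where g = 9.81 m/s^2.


sin(2 * 43) = sin(86) = 0.997564
v^2 = 22.22^2 = 493.7284
R = 493.7284 * 0.997564 / 9.81
= 50.206 m

50.206 m


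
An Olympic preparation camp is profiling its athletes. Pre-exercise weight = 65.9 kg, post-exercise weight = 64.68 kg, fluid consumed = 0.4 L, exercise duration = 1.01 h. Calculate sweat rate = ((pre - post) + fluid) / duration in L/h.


Weight loss = 65.9 - 64.68 = 1.22 kg (approx L)
Total sweat = 1.22 + 0.4 = 1.62 L
Sweat rate = 1.62 / 1.01 = 1.604 L/h

1.604 L/h


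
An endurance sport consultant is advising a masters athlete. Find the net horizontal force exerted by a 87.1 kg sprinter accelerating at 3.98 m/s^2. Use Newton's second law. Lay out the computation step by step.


Newton's second law: F = m * a
F = 87.1 * 3.98 = 346.66 N

346.66 N


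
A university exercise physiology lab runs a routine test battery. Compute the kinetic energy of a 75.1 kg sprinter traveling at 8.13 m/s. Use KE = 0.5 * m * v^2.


Velocity squared = 66.0969
KE = 0.5 * 75.1 * 66.0969 = 2481.94 J

2481.94 J


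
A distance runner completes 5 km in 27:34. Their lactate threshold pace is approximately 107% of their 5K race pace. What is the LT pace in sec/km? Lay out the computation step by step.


Convert to seconds: 27 min 34 s = 1654 s
Pace per km = 1654 / 5 = 330.8 s/km
LT pace = 330.8 * 1.07 = 353.96 s/km

353.96 s/km


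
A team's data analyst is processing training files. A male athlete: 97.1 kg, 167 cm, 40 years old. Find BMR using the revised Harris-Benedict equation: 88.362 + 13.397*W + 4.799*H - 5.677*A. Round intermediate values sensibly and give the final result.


Intercept = 88.362
Weight contribution = 13.397 * 97.1 = 1300.8487
Height contribution = 4.799 * 167 = 801.433
Age contribution = 5.677 * 40 = 227.08
BMR = 88.362 + 1300.8487 + 801.433 - 227.08
= 1963.56 kcal/day

1963.56 kcal/day


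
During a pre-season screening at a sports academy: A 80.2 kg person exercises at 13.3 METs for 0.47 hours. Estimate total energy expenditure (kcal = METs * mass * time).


Energy = METs * mass(kg) * time(h)
= 13.3 * 80.2 * 0.47
= 501.33 kcal

501.33 kcal


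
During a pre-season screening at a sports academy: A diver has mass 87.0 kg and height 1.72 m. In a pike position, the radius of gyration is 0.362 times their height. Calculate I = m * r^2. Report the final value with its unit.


r = 0.362 * 1.72 = 0.62264 m
I = m * r^2 = 87.0 * 0.387681 = 33.728 kg*m^2

33.728 kg*m^2


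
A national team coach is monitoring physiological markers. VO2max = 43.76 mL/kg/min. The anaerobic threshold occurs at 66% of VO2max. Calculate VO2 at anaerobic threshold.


AT fraction = 66 / 100 = 0.66
AT VO2 = 43.76 * 0.66
= 28.88 mL/kg/min

28.88 mL/kg/min


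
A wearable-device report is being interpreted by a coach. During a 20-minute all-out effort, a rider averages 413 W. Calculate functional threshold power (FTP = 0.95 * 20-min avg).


FTP = 0.95 * 413
= 392.35 W

392.35 W
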